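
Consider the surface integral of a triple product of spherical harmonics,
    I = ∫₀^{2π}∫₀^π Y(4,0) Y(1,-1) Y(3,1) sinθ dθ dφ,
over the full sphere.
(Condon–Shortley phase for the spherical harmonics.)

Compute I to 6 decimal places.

m-sum 0 ✓  L=8 even ✓  3≤3≤5 ✓
Π(2lᵢ+1) = 9×3×7 = 189
triangle coeff Δ(4,1,3) = 1/252
Σ_t [1,1]: t=1:−1/36 = -1/36
(3j)²=4/63 [(4 1 3; 0 0 0)], sign=+1
Σ_t [0,0]: t=0:+1/96 = 1/96
(3j)²=1/42 [(4 1 3; 0 -1 1)], sign=+1
⇒ 4πI² = 2/7
I = (+1)√(2/7/(4π)) = 0.15078601

0.150786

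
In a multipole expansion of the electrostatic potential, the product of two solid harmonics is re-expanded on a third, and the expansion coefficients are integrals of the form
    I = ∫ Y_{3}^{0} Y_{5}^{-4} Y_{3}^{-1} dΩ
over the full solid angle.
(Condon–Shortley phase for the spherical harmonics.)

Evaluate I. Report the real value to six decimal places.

0.000000

Σmᵢ = -5 ≠ 0, so the φ-integral vanishes; I = 0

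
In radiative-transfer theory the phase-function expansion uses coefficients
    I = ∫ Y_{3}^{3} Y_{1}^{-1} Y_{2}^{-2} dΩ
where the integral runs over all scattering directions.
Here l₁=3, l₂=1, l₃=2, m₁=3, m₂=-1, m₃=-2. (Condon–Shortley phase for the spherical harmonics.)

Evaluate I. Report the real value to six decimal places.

-0.319865

m-sum 0 ✓  L=6 even ✓  2≤2≤4 ✓
Π(2lᵢ+1) = 7×3×5 = 105
triangle coeff Δ(3,1,2) = 1/105
Σ_t [1,1]: t=1:−1/4 = -1/4
(3j)²=3/35 [(3 1 2; 0 0 0)], sign=-1
Σ_t [0,0]: t=0:+1/48 = 1/48
(3j)²=1/7 [(3 1 2; 3 -1 -2)], sign=+1
⇒ 4πI² = 9/7
I = (-1)√(9/7/(4π)) = -0.31986543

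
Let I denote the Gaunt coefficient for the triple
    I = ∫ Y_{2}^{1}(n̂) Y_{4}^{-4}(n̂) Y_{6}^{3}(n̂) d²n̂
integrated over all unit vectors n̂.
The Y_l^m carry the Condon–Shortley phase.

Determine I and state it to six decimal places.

Checks pass: Σm=0; 12 even; l₃=6∈[2,6].
(2·2+1)(2·4+1)(2·6+1) = 585
Δ: 0! 4! 8! / 13! → 1/6435
sum: t=0:+1/2304 = 1/2304
3j²(2 4 6; 0 0 0) = Δ·Π!·Σ² = 5/143  (sign +1)
sum: t=0:+1/241920 = 1/241920
3j²(2 4 6; 1 -4 3) = Δ·Π!·Σ² = 1/715  (sign -1)
combine: 4πI² = 585·5/143·1/715 = 45/1573
take √, sign -1: I = -0.04771303

-0.047713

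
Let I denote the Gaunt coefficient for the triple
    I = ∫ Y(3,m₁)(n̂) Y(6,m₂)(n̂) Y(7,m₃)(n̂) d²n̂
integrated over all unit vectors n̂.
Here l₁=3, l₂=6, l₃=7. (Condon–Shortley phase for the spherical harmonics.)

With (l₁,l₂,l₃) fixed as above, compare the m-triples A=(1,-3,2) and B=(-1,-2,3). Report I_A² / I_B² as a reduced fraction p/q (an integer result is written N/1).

Shared (l₁,l₂,l₃)=(3,6,7): N and (l;000)² cancel in I_A²/I_B².
A: Δ = 2!·4!·10!/17! = 1/2042040; Racah Σ t=0..2: t=0:+1/241920 t=1:−1/483840 t=2:+1/17418240 = 37/17418240; ⇒ 3j(3 6 7; 1 -3 2)² = 1369/136136, sgn -1
B: Δ = 2!·4!·10!/17! = 1/2042040; Racah Σ t=0..2: t=0:+1/829440 t=1:−1/181440 t=2:+1/645120 = -1/362880; ⇒ 3j(3 6 7; -1 -2 3)² = 256/17017, sgn -1
I_A²/I_B² = (1369/136136)/(256/17017) = 1369/2048

1369/2048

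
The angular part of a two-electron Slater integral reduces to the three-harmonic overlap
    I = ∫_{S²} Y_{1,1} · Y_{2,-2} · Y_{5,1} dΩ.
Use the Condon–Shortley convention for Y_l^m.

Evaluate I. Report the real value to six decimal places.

|1−2|≤5≤1+2 violated ⇒ I = 0

0.000000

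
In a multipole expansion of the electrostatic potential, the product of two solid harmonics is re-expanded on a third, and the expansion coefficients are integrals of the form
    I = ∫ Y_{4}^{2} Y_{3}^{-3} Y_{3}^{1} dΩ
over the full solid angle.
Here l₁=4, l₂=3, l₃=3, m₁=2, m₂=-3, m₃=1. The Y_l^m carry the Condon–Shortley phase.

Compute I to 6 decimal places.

-0.188451

Checks pass: Σm=0; 10 even; l₃=3∈[1,7].
(2·4+1)(2·3+1)(2·3+1) = 441
Δ: 4! 4! 2! / 11! → 1/34650
sum: t=1:−1/72 t=2:+1/16 t=3:−1/72 = 5/144
3j²(4 3 3; 0 0 0) = Δ·Π!·Σ² = 2/77  (sign -1)
sum: t=0:+1/192 = 1/192
3j²(4 3 3; 2 -3 1) = Δ·Π!·Σ² = 3/77  (sign +1)
combine: 4πI² = 441·2/77·3/77 = 54/121
take √, sign -1: I = -0.18845135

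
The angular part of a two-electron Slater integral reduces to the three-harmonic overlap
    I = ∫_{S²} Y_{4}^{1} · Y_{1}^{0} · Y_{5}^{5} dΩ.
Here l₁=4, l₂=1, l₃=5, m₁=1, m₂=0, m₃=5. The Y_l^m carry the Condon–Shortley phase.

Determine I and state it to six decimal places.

0.000000

1 + 0 + 5 = 6 ≠ 0: azimuthal integral kills it; I = 0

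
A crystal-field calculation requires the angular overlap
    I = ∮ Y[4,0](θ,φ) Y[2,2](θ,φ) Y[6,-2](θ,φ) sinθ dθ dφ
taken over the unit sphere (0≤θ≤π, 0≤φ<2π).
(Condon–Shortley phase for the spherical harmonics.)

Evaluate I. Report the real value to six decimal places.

m-sum 0 ✓  L=12 even ✓  2≤6≤6 ✓
Π(2lᵢ+1) = 9×5×13 = 585
triangle coeff Δ(4,2,6) = 1/6435
Σ_t [0,0]: t=0:+1/2304 = 1/2304
(3j)²=5/143 [(4 2 6; 0 0 0)], sign=+1
Σ_t [0,0]: t=0:+1/13824 = 1/13824
(3j)²=14/1287 [(4 2 6; 0 2 -2)], sign=+1
⇒ 4πI² = 350/1573
I = (+1)√(350/1573/(4π)) = 0.13306527

0.133065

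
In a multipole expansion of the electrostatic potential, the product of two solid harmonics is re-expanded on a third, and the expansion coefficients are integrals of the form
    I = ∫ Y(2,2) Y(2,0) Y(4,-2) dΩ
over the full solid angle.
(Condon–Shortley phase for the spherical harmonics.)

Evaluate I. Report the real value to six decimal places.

Rules hold: Σm=0, L=8 even, 0≤4≤4.
N = 5·5·9 = 225
Δ = 0!·4!·4!/9! = 1/630
Racah Σ t=0..0: t=0:+1/16 = 1/16
⇒ 3j(2 2 4; 0 0 0)² = 2/35, sgn +1
Racah Σ t=0..0: t=0:+1/96 = 1/96
⇒ 3j(2 2 4; 2 0 -2)² = 1/42, sgn +1
4πI² = N·(3j₀)²·(3jₘ)² = 15/49
I = +1·√(0.306122/4π) = 0.15607835

0.156078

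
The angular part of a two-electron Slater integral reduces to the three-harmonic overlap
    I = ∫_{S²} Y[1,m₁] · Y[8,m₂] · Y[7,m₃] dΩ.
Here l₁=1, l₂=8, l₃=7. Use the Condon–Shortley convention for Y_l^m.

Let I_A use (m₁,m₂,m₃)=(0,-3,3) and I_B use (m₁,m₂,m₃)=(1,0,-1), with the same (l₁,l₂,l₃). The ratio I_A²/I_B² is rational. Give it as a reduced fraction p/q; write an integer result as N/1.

Shared (l₁,l₂,l₃)=(1,8,7): N and (l;000)² cancel in I_A²/I_B².
A: Δ = 2!·0!·14!/17! = 1/2040; Racah Σ t=1..1: t=1:−1/87091200 = -1/87091200; ⇒ 3j(1 8 7; 0 -3 3)² = 11/408, sgn -1
B: Δ = 2!·0!·14!/17! = 1/2040; Racah Σ t=0..0: t=0:+1/58060800 = 1/58060800; ⇒ 3j(1 8 7; 1 0 -1)² = 7/510, sgn +1
I_A²/I_B² = (11/408)/(7/510) = 55/28

55/28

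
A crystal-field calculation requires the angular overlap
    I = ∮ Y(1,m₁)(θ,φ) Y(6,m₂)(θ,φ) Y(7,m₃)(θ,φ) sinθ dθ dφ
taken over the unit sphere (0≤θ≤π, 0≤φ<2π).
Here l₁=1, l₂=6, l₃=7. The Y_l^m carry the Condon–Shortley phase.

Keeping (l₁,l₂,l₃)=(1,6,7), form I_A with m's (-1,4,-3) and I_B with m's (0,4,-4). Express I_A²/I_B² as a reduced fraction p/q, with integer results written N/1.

2/11

Shared (l₁,l₂,l₃)=(1,6,7): N and (l;000)² cancel in I_A²/I_B².
A: Δ = 0!·2!·12!/15! = 1/1365; Racah Σ t=0..0: t=0:+1/14515200 = 1/14515200; ⇒ 3j(1 6 7; -1 4 -3)² = 2/455, sgn +1
B: Δ = 0!·2!·12!/15! = 1/1365; Racah Σ t=0..0: t=0:+1/7257600 = 1/7257600; ⇒ 3j(1 6 7; 0 4 -4)² = 11/455, sgn -1
I_A²/I_B² = (2/455)/(11/455) = 2/11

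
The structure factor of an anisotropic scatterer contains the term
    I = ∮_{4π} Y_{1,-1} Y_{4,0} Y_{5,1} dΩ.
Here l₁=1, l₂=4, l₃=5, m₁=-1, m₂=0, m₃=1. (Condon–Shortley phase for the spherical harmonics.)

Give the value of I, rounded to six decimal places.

-0.190188

Rules hold: Σm=0, L=10 even, 3≤5≤5.
N = 3·9·11 = 297
Δ = 0!·2!·8!/11! = 1/495
Racah Σ t=0..0: t=0:+1/576 = 1/576
⇒ 3j(1 4 5; 0 0 0)² = 5/99, sgn -1
Racah Σ t=0..0: t=0:+1/1152 = 1/1152
⇒ 3j(1 4 5; -1 0 1)² = 1/33, sgn +1
4πI² = N·(3j₀)²·(3jₘ)² = 5/11
I = -1·√(0.454545/4π) = -0.19018827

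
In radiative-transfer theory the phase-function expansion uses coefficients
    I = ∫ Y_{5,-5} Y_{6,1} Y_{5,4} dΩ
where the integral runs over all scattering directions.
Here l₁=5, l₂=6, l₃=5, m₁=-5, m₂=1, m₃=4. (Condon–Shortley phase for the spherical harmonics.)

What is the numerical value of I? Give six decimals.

-0.094319

Rules hold: Σm=0, L=16 even, 1≤5≤11.
N = 11·13·11 = 1573
Δ = 6!·4!·6!/17! = 1/28588560
Racah Σ t=1..5: t=1:−1/345600 t=2:+1/13824 t=3:−1/5184 t=4:+1/13824 t=5:−1/345600 = -7/129600
⇒ 3j(5 6 5; 0 0 0)² = 80/7293, sgn +1
Racah Σ t=6..6: t=6:+1/2073600 = 1/2073600
⇒ 3j(5 6 5; -5 1 4)² = 63/9724, sgn -1
4πI² = N·(3j₀)²·(3jₘ)² = 420/3757
I = -1·√(0.111791/4π) = -0.09431898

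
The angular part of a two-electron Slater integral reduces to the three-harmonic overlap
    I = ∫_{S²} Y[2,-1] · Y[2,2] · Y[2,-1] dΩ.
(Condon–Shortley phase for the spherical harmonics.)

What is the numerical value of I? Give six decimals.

m-sum 0 ✓  L=6 even ✓  0≤2≤4 ✓
Π(2lᵢ+1) = 5×5×5 = 125
triangle coeff Δ(2,2,2) = 1/630
Σ_t [0,2]: t=0:+1/8 t=1:−1/1 t=2:+1/8 = -3/4
(3j)²=2/35 [(2 2 2; 0 0 0)], sign=-1
Σ_t [2,2]: t=2:+1/4 = 1/4
(3j)²=3/35 [(2 2 2; -1 2 -1)], sign=-1
⇒ 4πI² = 30/49
I = (+1)√(30/49/(4π)) = 0.22072812

0.220728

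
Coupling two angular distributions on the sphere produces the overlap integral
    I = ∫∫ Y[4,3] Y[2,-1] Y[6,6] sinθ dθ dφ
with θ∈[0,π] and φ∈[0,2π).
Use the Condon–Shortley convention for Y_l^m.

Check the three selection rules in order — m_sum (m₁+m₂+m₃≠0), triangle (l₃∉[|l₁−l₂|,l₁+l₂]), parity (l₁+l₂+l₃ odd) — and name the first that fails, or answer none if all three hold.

Σmᵢ = 8  ✗
l₃∈[|l₁−l₂|,l₁+l₂]=[2,6], have l₃=6
Σlᵢ = 12 ⇒ even

m_sum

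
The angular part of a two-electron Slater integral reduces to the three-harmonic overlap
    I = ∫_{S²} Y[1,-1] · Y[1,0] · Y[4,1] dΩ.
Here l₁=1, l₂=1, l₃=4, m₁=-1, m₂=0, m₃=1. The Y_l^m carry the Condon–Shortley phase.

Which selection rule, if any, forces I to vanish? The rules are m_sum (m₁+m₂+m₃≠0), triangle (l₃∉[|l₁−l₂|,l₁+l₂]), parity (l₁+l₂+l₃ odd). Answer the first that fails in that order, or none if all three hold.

m₁+m₂+m₃ = -1 + 0 + 1 = 0  ✓
triangle: |1−1|=0 ≤ l₃=4 ≤ 1+1=2  ✗
parity: l₁+l₂+l₃ = 6 is even

triangle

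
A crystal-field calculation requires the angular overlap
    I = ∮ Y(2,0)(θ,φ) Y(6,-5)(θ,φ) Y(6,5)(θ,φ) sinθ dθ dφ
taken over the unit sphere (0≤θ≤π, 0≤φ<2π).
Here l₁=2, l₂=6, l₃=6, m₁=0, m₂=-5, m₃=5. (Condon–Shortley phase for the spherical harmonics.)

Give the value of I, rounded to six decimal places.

Rules hold: Σm=0, L=14 even, 4≤6≤8.
N = 5·13·13 = 845
Δ = 2!·2!·10!/15! = 1/90090
Racah Σ t=0..2: t=0:+1/69120 t=1:−1/14400 t=2:+1/69120 = -7/172800
⇒ 3j(2 6 6; 0 0 0)² = 14/715, sgn -1
Racah Σ t=0..1: t=0:+1/1451520 t=1:−1/3628800 = 1/2419200
⇒ 3j(2 6 6; 0 -5 5)² = 11/910, sgn -1
4πI² = N·(3j₀)²·(3jₘ)² = 1/5
I = +1·√(0.2/4π) = 0.12615663

0.126157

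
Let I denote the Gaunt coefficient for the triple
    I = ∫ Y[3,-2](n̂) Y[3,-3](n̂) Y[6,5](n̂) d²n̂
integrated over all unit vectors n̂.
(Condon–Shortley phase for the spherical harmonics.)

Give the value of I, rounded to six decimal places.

-0.254801

Checks pass: Σm=0; 12 even; l₃=6∈[0,6].
(2·3+1)(2·3+1)(2·6+1) = 637
Δ: 0! 6! 6! / 13! → 1/12012
sum: t=0:+1/1296 = 1/1296
3j²(3 3 6; 0 0 0) = Δ·Π!·Σ² = 100/3003  (sign +1)
sum: t=0:+1/86400 = 1/86400
3j²(3 3 6; -2 -3 5) = Δ·Π!·Σ² = 1/26  (sign -1)
combine: 4πI² = 637·100/3003·1/26 = 350/429
take √, sign -1: I = -0.25480060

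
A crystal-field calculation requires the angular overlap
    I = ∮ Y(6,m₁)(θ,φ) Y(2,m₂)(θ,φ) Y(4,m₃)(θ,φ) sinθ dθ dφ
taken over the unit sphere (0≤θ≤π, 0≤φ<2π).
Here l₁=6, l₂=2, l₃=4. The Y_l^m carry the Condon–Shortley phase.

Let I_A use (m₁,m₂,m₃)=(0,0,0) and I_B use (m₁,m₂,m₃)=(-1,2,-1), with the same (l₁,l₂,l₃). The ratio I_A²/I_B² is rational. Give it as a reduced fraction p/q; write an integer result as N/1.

Shared (l₁,l₂,l₃)=(6,2,4): N and (l;000)² cancel in I_A²/I_B².
A: Δ = 4!·8!·0!/13! = 1/6435; Racah Σ t=2..2: t=2:+1/2304 = 1/2304; ⇒ 3j(6 2 4; 0 0 0)² = 5/143, sgn +1
B: Δ = 4!·8!·0!/13! = 1/6435; Racah Σ t=4..4: t=4:+1/17280 = 1/17280; ⇒ 3j(6 2 4; -1 2 -1)² = 7/1287, sgn -1
I_A²/I_B² = (5/143)/(7/1287) = 45/7

45/7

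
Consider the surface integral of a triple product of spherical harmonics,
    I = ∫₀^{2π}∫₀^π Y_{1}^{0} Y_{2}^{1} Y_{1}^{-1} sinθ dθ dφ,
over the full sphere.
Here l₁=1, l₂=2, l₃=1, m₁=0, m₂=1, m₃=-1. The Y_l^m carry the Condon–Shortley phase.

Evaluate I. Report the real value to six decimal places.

-0.218510

Checks pass: Σm=0; 4 even; l₃=1∈[1,3].
(2·1+1)(2·2+1)(2·1+1) = 45
Δ: 2! 0! 2! / 5! → 1/30
sum: t=1:−1/1 = -1/1
3j²(1 2 1; 0 0 0) = Δ·Π!·Σ² = 2/15  (sign +1)
sum: t=1:−1/2 = -1/2
3j²(1 2 1; 0 1 -1) = Δ·Π!·Σ² = 1/10  (sign -1)
combine: 4πI² = 45·2/15·1/10 = 3/5
take √, sign -1: I = -0.21850969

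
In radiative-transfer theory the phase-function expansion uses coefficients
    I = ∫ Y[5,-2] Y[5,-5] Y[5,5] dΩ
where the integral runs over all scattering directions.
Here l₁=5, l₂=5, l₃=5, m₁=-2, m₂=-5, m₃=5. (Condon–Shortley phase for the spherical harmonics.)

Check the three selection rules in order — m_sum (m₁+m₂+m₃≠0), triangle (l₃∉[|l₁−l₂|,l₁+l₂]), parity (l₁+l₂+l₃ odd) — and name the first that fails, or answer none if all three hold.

m_sum

azimuthal sum: -2 − 5 + 5 = -2  ✗
0 ≤ 5 ≤ 10 (triangle on l)
L = 5 + 5 + 5 = 15 (odd)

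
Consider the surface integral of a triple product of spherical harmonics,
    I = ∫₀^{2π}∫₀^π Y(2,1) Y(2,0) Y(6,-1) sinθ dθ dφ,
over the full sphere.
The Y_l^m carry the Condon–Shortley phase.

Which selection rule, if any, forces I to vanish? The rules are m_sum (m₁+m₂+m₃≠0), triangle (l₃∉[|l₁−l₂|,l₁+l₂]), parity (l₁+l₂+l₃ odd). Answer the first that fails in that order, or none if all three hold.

azimuthal sum: 1 + 0 − 1 = 0  ✓
0 ≤ 6 ≤ 4 (triangle on l)  ✗
L = 2 + 2 + 6 = 10 (even)

triangle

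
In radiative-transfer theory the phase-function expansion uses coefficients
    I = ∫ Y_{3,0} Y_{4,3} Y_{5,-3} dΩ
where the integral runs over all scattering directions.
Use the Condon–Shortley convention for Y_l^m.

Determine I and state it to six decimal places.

m-sum 0 ✓  L=12 even ✓  1≤5≤7 ✓
Π(2lᵢ+1) = 7×9×11 = 693
triangle coeff Δ(3,4,5) = 1/180180
Σ_t [0,2]: t=0:+1/576 t=1:−1/144 t=2:+1/576 = -1/288
(3j)²=20/1001 [(3 4 5; 0 0 0)], sign=+1
Σ_t [1,2]: t=1:−1/2880 t=2:+1/1440 = 1/2880
(3j)²=7/715 [(3 4 5; 0 3 -3)], sign=+1
⇒ 4πI² = 252/1859
I = (+1)√(252/1859/(4π)) = 0.10386175

0.103862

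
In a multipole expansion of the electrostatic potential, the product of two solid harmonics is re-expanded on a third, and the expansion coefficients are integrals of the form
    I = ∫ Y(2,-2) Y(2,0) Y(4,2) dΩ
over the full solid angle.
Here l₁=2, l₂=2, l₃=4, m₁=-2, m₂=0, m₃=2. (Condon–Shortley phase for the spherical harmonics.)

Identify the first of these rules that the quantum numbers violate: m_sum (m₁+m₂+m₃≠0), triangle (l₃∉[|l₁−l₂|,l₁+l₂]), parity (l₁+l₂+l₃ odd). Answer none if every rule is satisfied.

none

Σmᵢ = 0  ✓
l₃∈[|l₁−l₂|,l₁+l₂]=[0,4], have l₃=4  ✓
Σlᵢ = 8 ⇒ even  ✓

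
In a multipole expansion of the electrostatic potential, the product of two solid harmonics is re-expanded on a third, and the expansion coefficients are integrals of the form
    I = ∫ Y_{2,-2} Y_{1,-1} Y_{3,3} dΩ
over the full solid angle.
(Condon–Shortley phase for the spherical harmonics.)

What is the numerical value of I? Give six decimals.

Rules hold: Σm=0, L=6 even, 1≤3≤3.
N = 5·3·7 = 105
Δ = 0!·4!·2!/7! = 1/105
Racah Σ t=0..0: t=0:+1/4 = 1/4
⇒ 3j(2 1 3; 0 0 0)² = 3/35, sgn -1
Racah Σ t=0..0: t=0:+1/48 = 1/48
⇒ 3j(2 1 3; -2 -1 3)² = 1/7, sgn +1
4πI² = N·(3j₀)²·(3jₘ)² = 9/7
I = -1·√(1.28571/4π) = -0.31986543

-0.319865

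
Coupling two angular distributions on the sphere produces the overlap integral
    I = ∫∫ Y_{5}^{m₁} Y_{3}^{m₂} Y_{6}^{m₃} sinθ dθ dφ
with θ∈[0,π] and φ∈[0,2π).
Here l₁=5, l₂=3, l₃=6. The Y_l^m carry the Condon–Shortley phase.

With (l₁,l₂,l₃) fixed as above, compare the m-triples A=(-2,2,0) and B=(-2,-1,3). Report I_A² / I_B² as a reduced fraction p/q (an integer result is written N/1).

l's match ⇒ only the (l;m) 3-j factors differ between A and B.
A: triangle coeff Δ(5,3,6) = 1/675675; Σ_t [1,2]: t=1:−1/34560 t=2:+1/8640 = 1/11520; (3j)²=3/143 [(5 3 6; -2 2 0)], sign=+1
B: triangle coeff Δ(5,3,6) = 1/675675; Σ_t [0,2]: t=0:+1/40320 t=1:−1/8640 t=2:+1/34560 = -1/16128; (3j)²=18/1001 [(5 3 6; -2 -1 3)], sign=+1
I_A²/I_B² = (3/143)/(18/1001) = 7/6

7/6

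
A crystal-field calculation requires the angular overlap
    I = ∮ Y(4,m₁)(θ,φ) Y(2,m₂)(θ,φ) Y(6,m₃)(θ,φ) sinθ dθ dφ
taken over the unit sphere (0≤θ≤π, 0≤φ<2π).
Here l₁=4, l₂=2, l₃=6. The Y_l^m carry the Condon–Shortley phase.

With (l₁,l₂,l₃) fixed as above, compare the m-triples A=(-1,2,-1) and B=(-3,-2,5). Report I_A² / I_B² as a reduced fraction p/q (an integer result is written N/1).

7/66

l's match ⇒ only the (l;m) 3-j factors differ between A and B.
A: triangle coeff Δ(4,2,6) = 1/6435; Σ_t [0,0]: t=0:+1/17280 = 1/17280; (3j)²=7/1287 [(4 2 6; -1 2 -1)], sign=-1
B: triangle coeff Δ(4,2,6) = 1/6435; Σ_t [0,0]: t=0:+1/120960 = 1/120960; (3j)²=2/39 [(4 2 6; -3 -2 5)], sign=-1
I_A²/I_B² = (7/1287)/(2/39) = 7/66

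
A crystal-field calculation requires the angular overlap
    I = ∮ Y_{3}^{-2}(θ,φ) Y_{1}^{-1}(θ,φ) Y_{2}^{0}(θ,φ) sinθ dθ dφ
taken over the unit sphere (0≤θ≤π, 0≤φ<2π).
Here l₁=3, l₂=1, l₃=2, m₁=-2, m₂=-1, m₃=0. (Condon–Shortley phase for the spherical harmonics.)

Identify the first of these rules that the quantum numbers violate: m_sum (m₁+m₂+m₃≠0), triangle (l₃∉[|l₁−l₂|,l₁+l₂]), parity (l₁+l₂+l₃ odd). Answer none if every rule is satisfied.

azimuthal sum: -2 − 1 + 0 = -3  ✗
2 ≤ 2 ≤ 4 (triangle on l)
L = 3 + 1 + 2 = 6 (even)

m_sum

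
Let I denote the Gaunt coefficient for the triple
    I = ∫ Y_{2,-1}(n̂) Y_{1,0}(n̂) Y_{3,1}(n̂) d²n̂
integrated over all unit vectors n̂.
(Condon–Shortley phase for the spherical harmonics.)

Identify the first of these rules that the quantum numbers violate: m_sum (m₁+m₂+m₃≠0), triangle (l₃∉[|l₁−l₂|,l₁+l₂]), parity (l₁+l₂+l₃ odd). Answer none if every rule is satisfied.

azimuthal sum: -1 + 0 + 1 = 0  ✓
1 ≤ 3 ≤ 3 (triangle on l)  ✓
L = 2 + 1 + 3 = 6 (even)  ✓

none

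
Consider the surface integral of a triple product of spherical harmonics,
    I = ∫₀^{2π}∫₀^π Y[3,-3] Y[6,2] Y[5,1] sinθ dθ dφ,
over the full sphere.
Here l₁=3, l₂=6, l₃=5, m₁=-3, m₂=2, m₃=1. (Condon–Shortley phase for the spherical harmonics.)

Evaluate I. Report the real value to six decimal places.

-0.174062

m-sum 0 ✓  L=14 even ✓  3≤5≤9 ✓
Π(2lᵢ+1) = 7×13×11 = 1001
triangle coeff Δ(3,6,5) = 1/675675
Σ_t [1,3]: t=1:−1/8640 t=2:+1/2304 t=3:−1/8640 = 7/34560
(3j)²=7/429 [(3 6 5; 0 0 0)], sign=-1
Σ_t [4,4]: t=4:+1/27648 = 1/27648
(3j)²=10/429 [(3 6 5; -3 2 1)], sign=+1
⇒ 4πI² = 490/1287
I = (-1)√(490/1287/(4π)) = -0.17406195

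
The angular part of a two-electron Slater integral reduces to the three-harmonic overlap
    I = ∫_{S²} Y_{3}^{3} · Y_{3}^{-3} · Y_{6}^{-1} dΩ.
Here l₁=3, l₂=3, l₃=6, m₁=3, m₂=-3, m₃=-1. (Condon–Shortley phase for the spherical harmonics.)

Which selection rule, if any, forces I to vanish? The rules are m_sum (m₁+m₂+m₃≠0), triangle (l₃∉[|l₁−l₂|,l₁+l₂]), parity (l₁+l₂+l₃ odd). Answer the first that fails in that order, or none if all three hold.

Σmᵢ = -1  ✗
l₃∈[|l₁−l₂|,l₁+l₂]=[0,6], have l₃=6
Σlᵢ = 12 ⇒ even

m_sum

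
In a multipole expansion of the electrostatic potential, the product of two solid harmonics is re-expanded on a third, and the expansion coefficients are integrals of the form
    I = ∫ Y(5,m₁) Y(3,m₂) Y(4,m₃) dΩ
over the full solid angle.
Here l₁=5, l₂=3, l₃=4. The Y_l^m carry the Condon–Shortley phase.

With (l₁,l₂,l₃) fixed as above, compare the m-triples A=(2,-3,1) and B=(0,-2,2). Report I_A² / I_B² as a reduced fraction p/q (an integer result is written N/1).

Same 5,3,4: normalisation and zero-m 3j drop out of the ratio.
A: Δ: 4! 6! 2! / 13! → 1/180180; sum: t=0:+1/1728 = 1/1728; 3j²(5 3 4; 2 -3 1) = Δ·Π!·Σ² = 25/858  (sign -1)
B: Δ: 4! 6! 2! / 13! → 1/180180; sum: t=0:+1/2880 t=1:−1/576 = -1/720; 3j²(5 3 4; 0 -2 2) = Δ·Π!·Σ² = 80/3003  (sign -1)
I_A²/I_B² = (25/858)/(80/3003) = 35/32

35/32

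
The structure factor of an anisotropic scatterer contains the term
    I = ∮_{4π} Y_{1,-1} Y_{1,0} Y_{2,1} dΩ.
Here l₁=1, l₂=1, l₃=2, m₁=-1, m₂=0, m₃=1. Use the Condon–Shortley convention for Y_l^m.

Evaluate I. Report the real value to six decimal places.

m-sum 0 ✓  L=4 even ✓  0≤2≤2 ✓
Π(2lᵢ+1) = 3×3×5 = 45
triangle coeff Δ(1,1,2) = 1/30
Σ_t [0,0]: t=0:+1/1 = 1/1
(3j)²=2/15 [(1 1 2; 0 0 0)], sign=+1
Σ_t [0,0]: t=0:+1/2 = 1/2
(3j)²=1/10 [(1 1 2; -1 0 1)], sign=-1
⇒ 4πI² = 3/5
I = (-1)√(3/5/(4π)) = -0.21850969

-0.218510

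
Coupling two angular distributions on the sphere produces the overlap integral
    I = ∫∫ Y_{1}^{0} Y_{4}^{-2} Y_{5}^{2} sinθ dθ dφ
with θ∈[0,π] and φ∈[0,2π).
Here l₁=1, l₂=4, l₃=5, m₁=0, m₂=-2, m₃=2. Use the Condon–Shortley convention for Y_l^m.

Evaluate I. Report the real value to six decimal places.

0.225034

Checks pass: Σm=0; 10 even; l₃=5∈[3,5].
(2·1+1)(2·4+1)(2·5+1) = 297
Δ: 0! 2! 8! / 11! → 1/495
sum: t=0:+1/576 = 1/576
3j²(1 4 5; 0 0 0) = Δ·Π!·Σ² = 5/99  (sign -1)
sum: t=0:+1/1440 = 1/1440
3j²(1 4 5; 0 -2 2) = Δ·Π!·Σ² = 7/165  (sign -1)
combine: 4πI² = 297·5/99·7/165 = 7/11
take √, sign +1: I = 0.22503380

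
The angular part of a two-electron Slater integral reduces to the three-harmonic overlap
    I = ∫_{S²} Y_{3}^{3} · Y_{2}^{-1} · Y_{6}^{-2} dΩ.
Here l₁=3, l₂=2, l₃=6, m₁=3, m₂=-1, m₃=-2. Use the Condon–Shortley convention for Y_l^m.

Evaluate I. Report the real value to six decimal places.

0.000000

l₃=6 ∉ [1,5] — triangle fails ⇒ I = 0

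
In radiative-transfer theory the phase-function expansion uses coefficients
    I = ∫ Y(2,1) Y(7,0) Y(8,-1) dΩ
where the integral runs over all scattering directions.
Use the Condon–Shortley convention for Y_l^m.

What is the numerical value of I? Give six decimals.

0.000000

Σlᵢ=17 odd — θ-integrand is odd under cosθ→−cosθ; I=0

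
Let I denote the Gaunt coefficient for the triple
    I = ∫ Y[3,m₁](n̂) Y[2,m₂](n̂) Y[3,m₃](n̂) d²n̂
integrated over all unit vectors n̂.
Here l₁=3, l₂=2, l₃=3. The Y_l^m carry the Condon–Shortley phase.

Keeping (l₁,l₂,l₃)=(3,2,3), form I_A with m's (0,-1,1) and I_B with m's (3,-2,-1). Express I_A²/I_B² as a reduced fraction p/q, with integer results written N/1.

1/5

Same 3,2,3: normalisation and zero-m 3j drop out of the ratio.
A: Δ: 2! 4! 2! / 9! → 1/3780; sum: t=0:+1/12 t=1:−1/8 = -1/24; 3j²(3 2 3; 0 -1 1) = Δ·Π!·Σ² = 1/210  (sign -1)
B: Δ: 2! 4! 2! / 9! → 1/3780; sum: t=0:+1/96 = 1/96; 3j²(3 2 3; 3 -2 -1) = Δ·Π!·Σ² = 1/42  (sign +1)
I_A²/I_B² = (1/210)/(1/42) = 1/5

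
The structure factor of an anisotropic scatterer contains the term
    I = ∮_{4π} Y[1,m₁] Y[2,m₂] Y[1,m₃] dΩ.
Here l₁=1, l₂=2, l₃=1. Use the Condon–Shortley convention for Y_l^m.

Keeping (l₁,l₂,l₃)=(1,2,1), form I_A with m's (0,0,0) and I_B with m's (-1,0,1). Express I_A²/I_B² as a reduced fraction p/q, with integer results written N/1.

l's match ⇒ only the (l;m) 3-j factors differ between A and B.
A: triangle coeff Δ(1,2,1) = 1/30; Σ_t [1,1]: t=1:−1/1 = -1/1; (3j)²=2/15 [(1 2 1; 0 0 0)], sign=+1
B: triangle coeff Δ(1,2,1) = 1/30; Σ_t [2,2]: t=2:+1/4 = 1/4; (3j)²=1/30 [(1 2 1; -1 0 1)], sign=+1
I_A²/I_B² = (2/15)/(1/30) = 4/1

4/1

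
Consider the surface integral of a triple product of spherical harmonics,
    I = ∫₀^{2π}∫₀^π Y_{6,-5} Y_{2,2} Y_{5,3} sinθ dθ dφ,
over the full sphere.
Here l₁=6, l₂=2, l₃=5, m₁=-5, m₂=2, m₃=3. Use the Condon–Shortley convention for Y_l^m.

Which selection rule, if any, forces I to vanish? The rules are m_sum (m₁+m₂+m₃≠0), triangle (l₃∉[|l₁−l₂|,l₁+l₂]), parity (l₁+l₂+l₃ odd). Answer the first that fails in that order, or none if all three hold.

m₁+m₂+m₃ = -5 + 2 + 3 = 0  ✓
triangle: |6−2|=4 ≤ l₃=5 ≤ 6+2=8  ✓
parity: l₁+l₂+l₃ = 13 is odd  ✗

parity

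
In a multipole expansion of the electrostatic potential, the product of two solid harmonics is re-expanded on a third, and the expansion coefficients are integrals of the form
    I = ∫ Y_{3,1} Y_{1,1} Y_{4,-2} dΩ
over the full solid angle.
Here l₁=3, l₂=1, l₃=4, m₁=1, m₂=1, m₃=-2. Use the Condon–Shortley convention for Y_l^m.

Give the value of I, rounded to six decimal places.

0.238414

m-sum 0 ✓  L=8 even ✓  2≤4≤4 ✓
Π(2lᵢ+1) = 7×3×9 = 189
triangle coeff Δ(3,1,4) = 1/252
Σ_t [0,0]: t=0:+1/36 = 1/36
(3j)²=4/63 [(3 1 4; 0 0 0)], sign=+1
Σ_t [0,0]: t=0:+1/96 = 1/96
(3j)²=5/84 [(3 1 4; 1 1 -2)], sign=+1
⇒ 4πI² = 5/7
I = (+1)√(5/7/(4π)) = 0.23841361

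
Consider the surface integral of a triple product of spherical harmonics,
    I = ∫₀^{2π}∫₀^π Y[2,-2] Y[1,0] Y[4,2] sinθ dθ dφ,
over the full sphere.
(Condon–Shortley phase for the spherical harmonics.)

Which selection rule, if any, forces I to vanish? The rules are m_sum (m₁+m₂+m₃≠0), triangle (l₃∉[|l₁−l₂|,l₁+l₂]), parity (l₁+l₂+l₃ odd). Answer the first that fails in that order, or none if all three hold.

triangle

m₁+m₂+m₃ = -2 + 0 + 2 = 0  ✓
triangle: |2−1|=1 ≤ l₃=4 ≤ 2+1=3  ✗
parity: l₁+l₂+l₃ = 7 is odd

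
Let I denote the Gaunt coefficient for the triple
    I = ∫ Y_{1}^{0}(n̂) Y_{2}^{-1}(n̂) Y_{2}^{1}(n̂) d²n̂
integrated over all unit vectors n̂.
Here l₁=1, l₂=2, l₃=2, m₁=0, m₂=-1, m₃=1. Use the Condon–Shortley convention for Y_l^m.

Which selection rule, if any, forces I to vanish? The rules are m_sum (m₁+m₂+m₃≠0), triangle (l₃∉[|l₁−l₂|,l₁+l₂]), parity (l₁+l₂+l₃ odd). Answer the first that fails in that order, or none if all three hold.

parity

azimuthal sum: 0 − 1 + 1 = 0  ✓
1 ≤ 2 ≤ 3 (triangle on l)  ✓
L = 1 + 2 + 2 = 5 (odd)  ✗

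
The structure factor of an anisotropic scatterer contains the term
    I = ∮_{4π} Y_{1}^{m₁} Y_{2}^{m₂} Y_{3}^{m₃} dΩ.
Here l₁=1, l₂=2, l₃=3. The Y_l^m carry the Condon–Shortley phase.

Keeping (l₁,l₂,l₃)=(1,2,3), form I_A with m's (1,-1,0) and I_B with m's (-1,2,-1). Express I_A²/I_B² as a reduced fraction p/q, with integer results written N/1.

3/1

Shared (l₁,l₂,l₃)=(1,2,3): N and (l;000)² cancel in I_A²/I_B².
A: Δ = 0!·2!·4!/7! = 1/105; Racah Σ t=0..0: t=0:+1/12 = 1/12; ⇒ 3j(1 2 3; 1 -1 0)² = 1/35, sgn -1
B: Δ = 0!·2!·4!/7! = 1/105; Racah Σ t=0..0: t=0:+1/48 = 1/48; ⇒ 3j(1 2 3; -1 2 -1)² = 1/105, sgn +1
I_A²/I_B² = (1/35)/(1/105) = 3/1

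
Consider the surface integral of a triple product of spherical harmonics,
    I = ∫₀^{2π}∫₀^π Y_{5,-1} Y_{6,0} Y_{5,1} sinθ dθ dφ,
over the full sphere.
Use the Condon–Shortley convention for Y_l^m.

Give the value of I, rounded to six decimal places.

-0.036818

Checks pass: Σm=0; 16 even; l₃=5∈[1,11].
(2·5+1)(2·6+1)(2·5+1) = 1573
Δ: 6! 4! 6! / 17! → 1/28588560
sum: t=1:−1/345600 t=2:+1/13824 t=3:−1/5184 t=4:+1/13824 t=5:−1/345600 = -7/129600
3j²(5 6 5; 0 0 0) = Δ·Π!·Σ² = 80/7293  (sign +1)
sum: t=2:+1/55296 t=3:−1/7776 t=4:+1/9216 t=5:−1/86400 t=6:+1/12441600 = -7/518400
3j²(5 6 5; -1 0 1) = Δ·Π!·Σ² = 12/12155  (sign -1)
combine: 4πI² = 1573·80/7293·12/12155 = 64/3757
take √, sign -1: I = -0.03681836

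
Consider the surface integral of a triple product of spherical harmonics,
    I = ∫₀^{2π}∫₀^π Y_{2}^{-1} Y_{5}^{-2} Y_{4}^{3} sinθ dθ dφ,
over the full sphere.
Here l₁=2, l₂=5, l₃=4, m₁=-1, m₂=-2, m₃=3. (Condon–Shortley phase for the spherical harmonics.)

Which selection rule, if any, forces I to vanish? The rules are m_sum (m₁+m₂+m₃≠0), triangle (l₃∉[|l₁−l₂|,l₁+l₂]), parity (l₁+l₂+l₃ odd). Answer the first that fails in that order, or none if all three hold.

parity

m₁+m₂+m₃ = -1 − 2 + 3 = 0  ✓
triangle: |2−5|=3 ≤ l₃=4 ≤ 2+5=7  ✓
parity: l₁+l₂+l₃ = 11 is odd  ✗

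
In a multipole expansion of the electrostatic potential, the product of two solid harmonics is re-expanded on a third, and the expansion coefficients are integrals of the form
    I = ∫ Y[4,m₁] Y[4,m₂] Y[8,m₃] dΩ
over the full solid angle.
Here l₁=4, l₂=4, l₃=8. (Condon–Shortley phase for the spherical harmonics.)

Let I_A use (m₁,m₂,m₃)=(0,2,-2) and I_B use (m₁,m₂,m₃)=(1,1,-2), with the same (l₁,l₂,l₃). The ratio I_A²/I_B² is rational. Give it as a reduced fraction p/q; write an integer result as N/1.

Same 4,4,8: normalisation and zero-m 3j drop out of the ratio.
A: Δ: 0! 8! 8! / 17! → 1/218790; sum: t=0:+1/829440 = 1/829440; 3j²(4 4 8; 0 2 -2) = Δ·Π!·Σ² = 35/2431  (sign +1)
B: Δ: 0! 8! 8! / 17! → 1/218790; sum: t=0:+1/518400 = 1/518400; 3j²(4 4 8; 1 1 -2) = Δ·Π!·Σ² = 56/2431  (sign +1)
I_A²/I_B² = (35/2431)/(56/2431) = 5/8

5/8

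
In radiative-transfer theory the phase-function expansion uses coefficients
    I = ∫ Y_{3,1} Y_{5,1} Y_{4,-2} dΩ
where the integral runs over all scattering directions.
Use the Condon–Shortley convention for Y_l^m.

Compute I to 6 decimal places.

0.106335

Checks pass: Σm=0; 12 even; l₃=4∈[2,8].
(2·3+1)(2·5+1)(2·4+1) = 693
Δ: 4! 2! 6! / 13! → 1/180180
sum: t=1:−1/576 t=2:+1/144 t=3:−1/576 = 1/288
3j²(3 5 4; 0 0 0) = Δ·Π!·Σ² = 20/1001  (sign +1)
sum: t=0:+1/34560 t=1:−1/720 t=2:+1/384 = 43/34560
3j²(3 5 4; 1 1 -2) = Δ·Π!·Σ² = 1849/180180  (sign +1)
combine: 4πI² = 693·20/1001·1849/180180 = 1849/13013
take √, sign +1: I = 0.10633465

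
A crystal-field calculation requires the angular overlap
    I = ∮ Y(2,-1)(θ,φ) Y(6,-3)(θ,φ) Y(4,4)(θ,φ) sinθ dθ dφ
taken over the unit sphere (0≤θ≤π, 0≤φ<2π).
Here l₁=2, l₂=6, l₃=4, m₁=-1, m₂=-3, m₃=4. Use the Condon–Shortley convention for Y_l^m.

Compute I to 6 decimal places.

Checks pass: Σm=0; 12 even; l₃=4∈[4,8].
(2·2+1)(2·6+1)(2·4+1) = 585
Δ: 4! 0! 8! / 13! → 1/6435
sum: t=2:+1/2304 = 1/2304
3j²(2 6 4; 0 0 0) = Δ·Π!·Σ² = 5/143  (sign +1)
sum: t=3:−1/241920 = -1/241920
3j²(2 6 4; -1 -3 4) = Δ·Π!·Σ² = 1/715  (sign -1)
combine: 4πI² = 585·5/143·1/715 = 45/1573
take √, sign -1: I = -0.04771303

-0.047713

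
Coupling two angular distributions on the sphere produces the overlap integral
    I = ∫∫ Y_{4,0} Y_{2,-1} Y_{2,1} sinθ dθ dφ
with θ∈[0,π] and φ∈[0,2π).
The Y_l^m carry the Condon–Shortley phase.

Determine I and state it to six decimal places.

m-sum 0 ✓  L=8 even ✓  2≤2≤6 ✓
Π(2lᵢ+1) = 9×5×5 = 225
triangle coeff Δ(4,2,2) = 1/630
Σ_t [2,2]: t=2:+1/16 = 1/16
(3j)²=2/35 [(4 2 2; 0 0 0)], sign=+1
Σ_t [1,1]: t=1:−1/36 = -1/36
(3j)²=8/315 [(4 2 2; 0 -1 1)], sign=+1
⇒ 4πI² = 16/49
I = (+1)√(16/49/(4π)) = 0.16119702

0.161197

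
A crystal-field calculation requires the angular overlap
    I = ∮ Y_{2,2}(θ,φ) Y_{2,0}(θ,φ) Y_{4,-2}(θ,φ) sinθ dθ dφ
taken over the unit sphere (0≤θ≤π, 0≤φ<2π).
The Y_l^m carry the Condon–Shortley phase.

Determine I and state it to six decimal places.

0.156078

Checks pass: Σm=0; 8 even; l₃=4∈[0,4].
(2·2+1)(2·2+1)(2·4+1) = 225
Δ: 0! 4! 4! / 9! → 1/630
sum: t=0:+1/16 = 1/16
3j²(2 2 4; 0 0 0) = Δ·Π!·Σ² = 2/35  (sign +1)
sum: t=0:+1/96 = 1/96
3j²(2 2 4; 2 0 -2) = Δ·Π!·Σ² = 1/42  (sign +1)
combine: 4πI² = 225·2/35·1/42 = 15/49
take √, sign +1: I = 0.15607835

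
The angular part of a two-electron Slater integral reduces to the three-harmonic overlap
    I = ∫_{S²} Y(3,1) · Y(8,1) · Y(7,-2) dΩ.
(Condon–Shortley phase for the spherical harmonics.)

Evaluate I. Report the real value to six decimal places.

0.048853

Rules hold: Σm=0, L=18 even, 5≤7≤11.
N = 7·17·15 = 1785
Δ = 4!·2!·12!/19! = 1/5290740
Racah Σ t=1..3: t=1:−1/7257600 t=2:+1/2073600 t=3:−1/7257600 = 1/4838400
⇒ 3j(3 8 7; 0 0 0)² = 252/20995, sgn -1
Racah Σ t=0..2: t=0:+1/104509440 t=1:−1/5806080 t=2:+1/4838400 = 23/522547200
⇒ 3j(3 8 7; 1 1 -2)² = 529/377910, sgn -1
4πI² = N·(3j₀)²·(3jₘ)² = 155526/5185765
I = +1·√(0.0299909/4π) = 0.04885288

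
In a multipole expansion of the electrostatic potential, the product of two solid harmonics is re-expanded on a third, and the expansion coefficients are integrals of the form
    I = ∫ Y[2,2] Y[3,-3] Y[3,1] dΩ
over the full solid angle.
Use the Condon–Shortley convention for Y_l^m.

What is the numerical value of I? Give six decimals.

0.132981

Checks pass: Σm=0; 8 even; l₃=3∈[1,5].
(2·2+1)(2·3+1)(2·3+1) = 245
Δ: 2! 2! 4! / 9! → 1/3780
sum: t=0:+1/24 t=1:−1/4 t=2:+1/24 = -1/6
3j²(2 3 3; 0 0 0) = Δ·Π!·Σ² = 4/105  (sign +1)
sum: t=0:+1/96 = 1/96
3j²(2 3 3; 2 -3 1) = Δ·Π!·Σ² = 1/42  (sign +1)
combine: 4πI² = 245·4/105·1/42 = 2/9
take √, sign +1: I = 0.13298076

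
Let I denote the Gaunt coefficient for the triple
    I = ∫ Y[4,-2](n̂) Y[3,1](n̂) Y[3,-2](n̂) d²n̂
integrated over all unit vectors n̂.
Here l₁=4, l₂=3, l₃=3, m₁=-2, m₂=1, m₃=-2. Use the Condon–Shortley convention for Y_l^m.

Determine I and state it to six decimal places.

Σmᵢ = -3 ≠ 0, so the φ-integral vanishes; I = 0

0.000000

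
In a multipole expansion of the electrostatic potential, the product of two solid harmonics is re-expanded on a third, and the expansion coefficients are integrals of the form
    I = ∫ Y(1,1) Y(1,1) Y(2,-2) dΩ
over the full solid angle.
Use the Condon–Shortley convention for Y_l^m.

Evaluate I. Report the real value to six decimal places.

0.309019

m-sum 0 ✓  L=4 even ✓  0≤2≤2 ✓
Π(2lᵢ+1) = 3×3×5 = 45
triangle coeff Δ(1,1,2) = 1/30
Σ_t [0,0]: t=0:+1/1 = 1/1
(3j)²=2/15 [(1 1 2; 0 0 0)], sign=+1
Σ_t [0,0]: t=0:+1/4 = 1/4
(3j)²=1/5 [(1 1 2; 1 1 -2)], sign=+1
⇒ 4πI² = 6/5
I = (+1)√(6/5/(4π)) = 0.30901936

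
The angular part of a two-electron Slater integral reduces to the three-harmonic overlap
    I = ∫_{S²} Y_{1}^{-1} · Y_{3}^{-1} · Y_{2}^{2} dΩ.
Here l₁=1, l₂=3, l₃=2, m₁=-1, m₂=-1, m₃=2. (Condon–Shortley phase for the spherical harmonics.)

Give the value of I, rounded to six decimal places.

-0.082589

m-sum 0 ✓  L=6 even ✓  2≤2≤4 ✓
Π(2lᵢ+1) = 3×7×5 = 105
triangle coeff Δ(1,3,2) = 1/105
Σ_t [1,1]: t=1:−1/4 = -1/4
(3j)²=3/35 [(1 3 2; 0 0 0)], sign=-1
Σ_t [2,2]: t=2:+1/48 = 1/48
(3j)²=1/105 [(1 3 2; -1 -1 2)], sign=+1
⇒ 4πI² = 3/35
I = (-1)√(3/35/(4π)) = -0.08258890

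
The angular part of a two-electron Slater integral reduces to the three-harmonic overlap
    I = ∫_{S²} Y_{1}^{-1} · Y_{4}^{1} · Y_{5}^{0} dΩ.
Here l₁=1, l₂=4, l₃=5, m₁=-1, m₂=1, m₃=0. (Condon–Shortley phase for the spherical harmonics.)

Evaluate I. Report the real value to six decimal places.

Rules hold: Σm=0, L=10 even, 3≤5≤5.
N = 3·9·11 = 297
Δ = 0!·2!·8!/11! = 1/495
Racah Σ t=0..0: t=0:+1/576 = 1/576
⇒ 3j(1 4 5; 0 0 0)² = 5/99, sgn -1
Racah Σ t=0..0: t=0:+1/1440 = 1/1440
⇒ 3j(1 4 5; -1 1 0)² = 2/99, sgn -1
4πI² = N·(3j₀)²·(3jₘ)² = 10/33
I = +1·√(0.30303/4π) = 0.15528807

0.155288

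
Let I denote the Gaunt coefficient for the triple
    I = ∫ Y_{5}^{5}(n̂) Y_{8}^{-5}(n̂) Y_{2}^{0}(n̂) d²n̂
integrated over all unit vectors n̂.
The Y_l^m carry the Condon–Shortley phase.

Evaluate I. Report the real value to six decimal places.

triangle: need 3≤l₃≤13, have 2; I=0

0.000000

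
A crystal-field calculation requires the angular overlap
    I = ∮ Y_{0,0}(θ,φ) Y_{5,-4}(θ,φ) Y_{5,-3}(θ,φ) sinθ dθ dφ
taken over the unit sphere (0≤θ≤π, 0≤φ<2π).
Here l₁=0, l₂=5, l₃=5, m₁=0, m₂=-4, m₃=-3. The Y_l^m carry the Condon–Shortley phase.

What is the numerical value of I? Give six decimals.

m-sum = 0 − 4 − 3 = -7 ≠ 0 ⇒ I = 0

0.000000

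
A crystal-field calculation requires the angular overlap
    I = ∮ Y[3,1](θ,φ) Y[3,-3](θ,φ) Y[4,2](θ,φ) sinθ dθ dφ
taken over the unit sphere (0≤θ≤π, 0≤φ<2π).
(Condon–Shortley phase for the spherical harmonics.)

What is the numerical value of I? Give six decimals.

-0.188451

Rules hold: Σm=0, L=10 even, 0≤4≤6.
N = 7·7·9 = 441
Δ = 2!·4!·4!/11! = 1/34650
Racah Σ t=0..2: t=0:+1/72 t=1:−1/16 t=2:+1/72 = -5/144
⇒ 3j(3 3 4; 0 0 0)² = 2/77, sgn -1
Racah Σ t=0..0: t=0:+1/192 = 1/192
⇒ 3j(3 3 4; 1 -3 2)² = 3/77, sgn +1
4πI² = N·(3j₀)²·(3jₘ)² = 54/121
I = -1·√(0.446281/4π) = -0.18845135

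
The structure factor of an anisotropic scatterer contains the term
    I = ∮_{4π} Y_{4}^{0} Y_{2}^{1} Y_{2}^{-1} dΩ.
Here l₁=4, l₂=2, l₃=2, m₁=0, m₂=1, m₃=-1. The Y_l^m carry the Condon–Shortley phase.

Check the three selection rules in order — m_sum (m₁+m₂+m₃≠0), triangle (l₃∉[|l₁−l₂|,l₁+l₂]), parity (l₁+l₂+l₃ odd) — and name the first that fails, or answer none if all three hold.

none

Σmᵢ = 0  ✓
l₃∈[|l₁−l₂|,l₁+l₂]=[2,6], have l₃=2  ✓
Σlᵢ = 8 ⇒ even  ✓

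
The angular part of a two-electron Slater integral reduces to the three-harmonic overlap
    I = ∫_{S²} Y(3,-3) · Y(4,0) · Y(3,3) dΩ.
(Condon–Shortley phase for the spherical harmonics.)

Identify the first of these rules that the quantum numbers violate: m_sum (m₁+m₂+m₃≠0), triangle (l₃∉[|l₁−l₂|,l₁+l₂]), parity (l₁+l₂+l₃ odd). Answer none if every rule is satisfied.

Σmᵢ = 0  ✓
l₃∈[|l₁−l₂|,l₁+l₂]=[1,7], have l₃=3  ✓
Σlᵢ = 10 ⇒ even  ✓

none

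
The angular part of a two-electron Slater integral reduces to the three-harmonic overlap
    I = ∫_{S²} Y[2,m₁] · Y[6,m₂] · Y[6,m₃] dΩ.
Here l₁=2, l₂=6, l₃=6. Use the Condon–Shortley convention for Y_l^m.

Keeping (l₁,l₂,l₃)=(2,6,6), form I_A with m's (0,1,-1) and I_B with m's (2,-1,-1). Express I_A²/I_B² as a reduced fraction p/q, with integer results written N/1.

Shared (l₁,l₂,l₃)=(2,6,6): N and (l;000)² cancel in I_A²/I_B².
A: Δ = 2!·2!·10!/15! = 1/90090; Racah Σ t=0..2: t=0:+1/120960 t=1:−1/17280 t=2:+1/57600 = -13/403200; ⇒ 3j(2 6 6; 0 1 -1)² = 13/770, sgn +1
B: Δ = 2!·2!·10!/15! = 1/90090; Racah Σ t=0..0: t=0:+1/57600 = 1/57600; ⇒ 3j(2 6 6; 2 -1 -1)² = 21/715, sgn -1
I_A²/I_B² = (13/770)/(21/715) = 169/294

169/294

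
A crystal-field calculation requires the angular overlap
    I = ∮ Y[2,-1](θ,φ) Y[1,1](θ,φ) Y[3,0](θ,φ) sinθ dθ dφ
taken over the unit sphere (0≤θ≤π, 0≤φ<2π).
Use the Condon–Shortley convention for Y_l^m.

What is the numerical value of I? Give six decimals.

m-sum 0 ✓  L=6 even ✓  1≤3≤3 ✓
Π(2lᵢ+1) = 5×3×7 = 105
triangle coeff Δ(2,1,3) = 1/105
Σ_t [0,0]: t=0:+1/4 = 1/4
(3j)²=3/35 [(2 1 3; 0 0 0)], sign=-1
Σ_t [0,0]: t=0:+1/12 = 1/12
(3j)²=1/35 [(2 1 3; -1 1 0)], sign=-1
⇒ 4πI² = 9/35
I = (+1)√(9/35/(4π)) = 0.14304817

0.143048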